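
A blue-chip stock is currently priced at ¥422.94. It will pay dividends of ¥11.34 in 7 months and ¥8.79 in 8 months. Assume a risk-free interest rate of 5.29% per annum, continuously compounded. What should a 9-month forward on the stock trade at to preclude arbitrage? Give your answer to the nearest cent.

¥419.79

PV(dividends) I = 11.34·e^(−0.0529·7/12) + 8.79·e^(−0.0529·8/12)
I = 10.9954 + 8.4854 = 19.4808
F = (S − I)·e^(rT) = (422.94 − 19.4808) · e^(0.0529·9/12)
= 403.4592 · e^0.039675 = 403.4592 × 1.040473 = ¥419.79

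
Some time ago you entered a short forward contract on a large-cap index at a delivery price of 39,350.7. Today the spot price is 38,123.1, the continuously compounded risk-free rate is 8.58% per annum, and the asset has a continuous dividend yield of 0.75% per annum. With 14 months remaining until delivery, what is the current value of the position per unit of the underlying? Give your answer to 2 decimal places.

-2188.55

Current fair forward for the remaining 14 months: F = S·e^((r − q)·T), (r − q) = 0.0858 − 0.0075 = 0.0783
F = 38123.1 · e^(0.0783 × 14/12) = 38123.1 × 1.09565242 = 41769.6668
Value of long forward = (F − K)·e^(−rT) = (41769.6668 − 39350.7) · e^(−0.0858·14/12)
= 2418.9668 × 0.90474694 = 2188.55
Short position value = −(long value) = -2188.55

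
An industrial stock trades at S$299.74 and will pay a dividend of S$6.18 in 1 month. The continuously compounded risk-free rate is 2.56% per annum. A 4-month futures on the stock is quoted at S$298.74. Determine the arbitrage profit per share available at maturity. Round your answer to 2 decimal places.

PV(dividends) I = 6.18·e^(−0.0256·1/12) = 6.1668
Fair futures F* = (S − I)·e^(rT) = (299.74 − 6.1668)·e^0.008533 = 293.5732 × 1.008570 = 296.0891
Market S$298.74 > fair 296.0891: forward overpriced → cash-and-carry (borrow at r, buy the stock and collect the dividends, short the forward).
Profit at T = |F_mkt − F*| = |298.74 − 296.0891| = S$2.65 per share

S$2.65 per share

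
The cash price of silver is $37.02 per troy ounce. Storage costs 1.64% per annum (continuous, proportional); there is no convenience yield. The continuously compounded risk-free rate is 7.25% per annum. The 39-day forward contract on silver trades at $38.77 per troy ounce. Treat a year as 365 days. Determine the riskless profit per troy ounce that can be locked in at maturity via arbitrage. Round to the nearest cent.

Fair forward: F* = S·e^(carry·T), with carry = (r + u) = 0.0725 + 0.0164 = 0.0889
F* = 37.02 · e^(0.0889 × 39/365) = 37.02 · e^0.009499 = 37.02 × 1.009544 = $37.3733
Market $38.77 > fair $37.3733: forward overpriced → cash-and-carry (buy spot, short the forward).
At maturity, profit = |F_mkt − F*| = |38.77 − 37.3733| = $1.40 per troy ounce

$1.40 per troy ounce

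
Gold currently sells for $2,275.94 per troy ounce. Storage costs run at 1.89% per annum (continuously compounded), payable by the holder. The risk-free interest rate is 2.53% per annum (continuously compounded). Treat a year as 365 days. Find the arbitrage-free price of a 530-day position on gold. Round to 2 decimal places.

Net carry = r + u − y = 0.0253 + 0.0189 − 0.0000 = 0.0442
F = S·e^((r+u−y)T) = 2275.94 · e^(0.0442 × 530/365) = 2275.94 · e^0.06418082
= 2275.94 × 1.06628519 = $2,426.80 per troy ounce

$2,426.80 per troy ounce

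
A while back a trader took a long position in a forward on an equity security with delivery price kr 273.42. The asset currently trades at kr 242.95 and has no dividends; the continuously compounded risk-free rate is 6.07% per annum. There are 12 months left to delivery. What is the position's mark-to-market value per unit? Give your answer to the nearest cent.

Current fair forward for the remaining 12 months: F = S·e^(r·T), r = 0.0607
F = 242.95 · e^(0.0607 × 12/12) = 242.95 × 1.062580 = 258.1538
Value of long forward = (F − K)·e^(−rT) = (258.1538 − 273.42) · e^(−0.0607·12/12)
= -15.2662 × 0.941106 = -14.37

-kr 14.37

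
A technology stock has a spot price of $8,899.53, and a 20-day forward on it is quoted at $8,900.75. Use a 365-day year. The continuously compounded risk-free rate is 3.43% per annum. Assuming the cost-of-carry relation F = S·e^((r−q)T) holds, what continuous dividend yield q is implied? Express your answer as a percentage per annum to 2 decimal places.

From F = S·e^((r−q)T): (r − q) = ln(F/S)/T
ln(8900.75/8899.53) = ln(1.000137) = 0.000137
(r − q) = 0.000137 / (20/365) = 0.002500
q = r − ln(F/S)/T = 0.0343 − 0.002500 = 0.031800
q = 3.18%

3.18%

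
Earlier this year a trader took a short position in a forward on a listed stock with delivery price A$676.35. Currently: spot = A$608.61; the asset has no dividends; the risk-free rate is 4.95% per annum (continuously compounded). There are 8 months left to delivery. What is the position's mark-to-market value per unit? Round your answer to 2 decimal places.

Current fair forward for the remaining 8 months: F = S·e^(r·T), r = 0.0495
F = 608.61 · e^(0.0495 × 8/12) = 608.61 × 1.033551 = 629.0295
Value of long forward = (F − K)·e^(−rT) = (629.0295 − 676.35) · e^(−0.0495·8/12)
= -47.3205 × 0.967539 = -45.78
Short position value = −(long value) = A$45.78

A$45.78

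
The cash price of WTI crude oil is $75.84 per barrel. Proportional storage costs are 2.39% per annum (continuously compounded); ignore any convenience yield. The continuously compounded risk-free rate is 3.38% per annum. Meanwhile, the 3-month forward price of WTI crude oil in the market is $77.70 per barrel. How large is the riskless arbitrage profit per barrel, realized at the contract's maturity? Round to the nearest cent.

Fair forward: F* = S·e^(carry·T), with carry = (r + u) = 0.0338 + 0.0239 = 0.0577
F* = 75.84 · e^(0.0577 × 3/12) = 75.84 · e^0.014425 = 75.84 × 1.014530 = $76.9420
Market $77.70 > fair $76.9420: forward overpriced → cash-and-carry (buy spot, short the forward).
At maturity, profit = |F_mkt − F*| = |77.70 − 76.9420| = $0.76 per barrel

$0.76 per barrel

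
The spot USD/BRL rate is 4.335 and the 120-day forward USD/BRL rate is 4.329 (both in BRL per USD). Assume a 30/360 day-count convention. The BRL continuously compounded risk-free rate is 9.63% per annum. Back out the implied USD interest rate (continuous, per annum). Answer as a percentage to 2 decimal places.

F = S·e^((r_BRL − r_USD)T) ⇒ r_USD = r_BRL − ln(F/S)/T
ln(4.329/4.335) = -0.001385; /(120/360) = -0.004155
r_USD = 0.0963 + 0.004155 = 0.100455
r_USD = 10.05%

10.05%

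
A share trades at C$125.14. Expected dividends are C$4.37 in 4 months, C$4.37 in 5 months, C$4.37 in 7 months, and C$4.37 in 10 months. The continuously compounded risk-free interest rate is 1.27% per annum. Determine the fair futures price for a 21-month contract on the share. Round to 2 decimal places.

C$110.20

PV(dividends) I = 4.37·e^(−0.0127·4/12) + 4.37·e^(−0.0127·5/12) + 4.37·e^(−0.0127·7/12) + 4.37·e^(−0.0127·10/12)
I = 4.3515 + 4.3469 + 4.3377 + 4.3240 = 17.3601
F = (S − I)·e^(rT) = (125.14 − 17.3601) · e^(0.0127·21/12)
= 107.7799 · e^0.022225 = 107.7799 × 1.022474 = C$110.20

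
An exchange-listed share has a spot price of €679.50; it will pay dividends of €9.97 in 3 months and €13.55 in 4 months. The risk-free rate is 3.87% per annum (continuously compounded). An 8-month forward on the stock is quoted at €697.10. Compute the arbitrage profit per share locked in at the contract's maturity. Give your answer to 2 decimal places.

€23.70 per share

PV(dividends) I = 9.97·e^(−0.0387·3/12) + 13.55·e^(−0.0387·4/12) = 23.2503
Fair forward F* = (S − I)·e^(rT) = (679.50 − 23.2503)·e^0.025800 = 656.2497 × 1.026136 = 673.4014
Market €697.10 > fair 673.4014: forward overpriced → cash-and-carry (borrow at r, buy the stock and collect the dividends, short the forward).
Profit at T = |F_mkt − F*| = |697.10 − 673.4014| = €23.70 per share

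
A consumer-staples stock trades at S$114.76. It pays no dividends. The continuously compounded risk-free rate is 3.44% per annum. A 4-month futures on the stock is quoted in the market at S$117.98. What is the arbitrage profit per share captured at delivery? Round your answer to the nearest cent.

Fair futures: F* = S·e^(carry·T), with carry = r = 0.0344
F* = 114.76 · e^(0.0344 × 4/12) = 114.76 · e^0.011467 = 114.76 × 1.011533 = S$116.0835
Market S$117.98 > fair S$116.0835: forward overpriced → cash-and-carry (buy spot, short the forward).
At maturity, profit = |F_mkt − F*| = |117.98 − 116.0835| = S$1.90 per share

S$1.90 per share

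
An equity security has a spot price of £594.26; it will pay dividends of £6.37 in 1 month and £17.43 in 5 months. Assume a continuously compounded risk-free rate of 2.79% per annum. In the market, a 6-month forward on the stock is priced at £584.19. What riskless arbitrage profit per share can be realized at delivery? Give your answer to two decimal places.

PV(dividends) I = 6.37·e^(−0.0279·1/12) + 17.43·e^(−0.0279·5/12) = 23.5838
Fair forward F* = (S − I)·e^(rT) = (594.26 − 23.5838)·e^0.013950 = 570.6762 × 1.014048 = 578.6931
Market £584.19 > fair 578.6931: forward overpriced → cash-and-carry (borrow at r, buy the stock and collect the dividends, short the forward).
Profit at T = |F_mkt − F*| = |584.19 − 578.6931| = £5.50 per share

£5.50 per share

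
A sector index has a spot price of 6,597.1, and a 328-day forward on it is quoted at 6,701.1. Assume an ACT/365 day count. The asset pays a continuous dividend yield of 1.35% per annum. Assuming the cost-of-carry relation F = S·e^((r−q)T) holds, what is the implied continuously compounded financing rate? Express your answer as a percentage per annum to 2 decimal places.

3.09%

From F = S·e^((r−q)T): (r − q) = ln(F/S)/T
ln(6701.1/6597.1) = ln(1.015765) = 0.015642
(r − q) = 0.015642 / (328/365) = 0.017406
r = ln(F/S)/T + q = 0.017406 + 0.0135 = 0.030906
r = 3.09%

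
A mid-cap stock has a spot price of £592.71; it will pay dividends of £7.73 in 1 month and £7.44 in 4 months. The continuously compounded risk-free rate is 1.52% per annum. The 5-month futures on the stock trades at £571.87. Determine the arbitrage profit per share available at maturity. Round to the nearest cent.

£9.39 per share

PV(dividends) I = 7.73·e^(−0.0152·1/12) + 7.44·e^(−0.0152·4/12) = 15.1226
Fair futures F* = (S − I)·e^(rT) = (592.71 − 15.1226)·e^0.006333 = 577.5874 × 1.006353 = 581.2568
Market £571.87 < fair 581.2568: forward underpriced → reverse cash-and-carry (short the stock, invest proceeds at r, pay the dividends, go long the forward).
Profit at T = |F_mkt − F*| = |571.87 − 581.2568| = £9.39 per share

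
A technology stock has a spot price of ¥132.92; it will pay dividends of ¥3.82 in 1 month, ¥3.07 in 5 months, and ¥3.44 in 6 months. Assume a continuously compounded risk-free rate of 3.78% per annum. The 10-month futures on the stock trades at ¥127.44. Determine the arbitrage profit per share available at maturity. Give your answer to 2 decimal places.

¥0.80 per share

PV(dividends) I = 3.82·e^(−0.0378·1/12) + 3.07·e^(−0.0378·5/12) + 3.44·e^(−0.0378·6/12) = 10.2056
Fair futures F* = (S − I)·e^(rT) = (132.92 − 10.2056)·e^0.031500 = 122.7144 × 1.032001 = 126.6414
Market ¥127.44 > fair 126.6414: forward overpriced → cash-and-carry (borrow at r, buy the stock and collect the dividends, short the forward).
Profit at T = |F_mkt − F*| = |127.44 − 126.6414| = ¥0.80 per share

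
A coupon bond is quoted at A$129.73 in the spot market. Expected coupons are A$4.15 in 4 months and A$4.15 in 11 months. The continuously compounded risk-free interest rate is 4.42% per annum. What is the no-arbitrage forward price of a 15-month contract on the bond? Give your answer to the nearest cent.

PV(coupons) I = 4.15·e^(−0.0442·4/12) + 4.15·e^(−0.0442·11/12)
I = 4.0893 + 3.9852 = 8.0745
F = (S − I)·e^(rT) = (129.73 − 8.0745) · e^(0.0442·15/12)
= 121.6555 · e^0.055250 = 121.6555 × 1.056805 = A$128.57

A$128.57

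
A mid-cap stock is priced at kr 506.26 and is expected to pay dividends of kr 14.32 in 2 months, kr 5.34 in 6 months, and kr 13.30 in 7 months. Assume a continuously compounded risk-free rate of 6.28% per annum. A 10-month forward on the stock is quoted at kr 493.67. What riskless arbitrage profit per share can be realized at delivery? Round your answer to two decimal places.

kr 5.89 per share

PV(dividends) I = 14.32·e^(−0.0628·2/12) + 5.34·e^(−0.0628·6/12) + 13.30·e^(−0.0628·7/12) = 32.1674
Fair forward F* = (S − I)·e^(rT) = (506.26 − 32.1674)·e^0.052333 = 474.0926 × 1.053727 = 499.5642
Market kr 493.67 < fair 499.5642: forward underpriced → reverse cash-and-carry (short the stock, invest proceeds at r, pay the dividends, go long the forward).
Profit at T = |F_mkt − F*| = |493.67 − 499.5642| = kr 5.89 per share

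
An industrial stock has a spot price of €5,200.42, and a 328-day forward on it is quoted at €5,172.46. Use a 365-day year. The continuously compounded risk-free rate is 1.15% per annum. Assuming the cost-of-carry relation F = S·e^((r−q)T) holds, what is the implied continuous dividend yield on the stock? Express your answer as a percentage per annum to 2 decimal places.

1.75%

From F = S·e^((r−q)T): (r − q) = ln(F/S)/T
ln(5172.46/5200.42) = ln(0.994624) = -0.005391
(r − q) = -0.005391 / (328/365) = -0.005999
q = r − ln(F/S)/T = 0.0115 + 0.005999 = 0.017499
q = 1.75%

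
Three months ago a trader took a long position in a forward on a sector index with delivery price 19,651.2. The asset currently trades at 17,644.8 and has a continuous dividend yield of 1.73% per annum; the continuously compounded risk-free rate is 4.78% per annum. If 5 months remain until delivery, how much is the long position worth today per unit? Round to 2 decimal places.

Current fair forward for the remaining 5 months: F = S·e^((r − q)·T), (r − q) = 0.0478 − 0.0173 = 0.0305
F = 17644.8 · e^(0.0305 × 5/12) = 17644.8 × 1.01278943 = 17870.4669
Value of long forward = (F − K)·e^(−rT) = (17870.4669 − 19651.2) · e^(−0.0478·5/12)
= -1780.7331 × 0.98028036 = -1745.62

-1745.62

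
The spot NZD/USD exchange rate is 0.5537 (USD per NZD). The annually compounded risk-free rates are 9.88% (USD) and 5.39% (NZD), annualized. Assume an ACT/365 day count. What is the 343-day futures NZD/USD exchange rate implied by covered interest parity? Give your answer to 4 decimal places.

By covered interest parity, F = S · (1+r_USD)^T / (1+r_NZD)^T
= 0.5537 × 1.092578 / 1.050570 = 0.5537 × 1.039986
F = 0.5758 USD per NZD

0.5758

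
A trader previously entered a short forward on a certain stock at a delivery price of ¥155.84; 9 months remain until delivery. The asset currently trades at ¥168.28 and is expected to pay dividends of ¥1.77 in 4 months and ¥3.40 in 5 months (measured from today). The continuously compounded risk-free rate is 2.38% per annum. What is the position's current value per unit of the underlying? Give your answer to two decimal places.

PV(remaining dividends) I = 1.77·e^(−0.0238·4/12) + 3.40·e^(−0.0238·5/12) = 5.1225
Current forward F = (S − I)·e^(rT) = (168.28 − 5.1225)·e^(0.0238·9/12) = 163.1575 × 1.018010 = 166.0960
Value (long) = (F − K)·e^(−rT) = (166.0960 − 155.84) × 0.982308 = 10.0746
Short position value = −(long value) = -¥10.07

-¥10.07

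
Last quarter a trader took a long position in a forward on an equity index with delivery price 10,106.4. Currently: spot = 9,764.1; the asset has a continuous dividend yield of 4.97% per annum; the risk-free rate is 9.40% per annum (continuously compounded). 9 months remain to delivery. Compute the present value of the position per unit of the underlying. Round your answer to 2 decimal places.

Current fair forward for the remaining 9 months: F = S·e^((r − q)·T), (r − q) = 0.0940 − 0.0497 = 0.0443
F = 9764.1 · e^(0.0443 × 9/12) = 9764.1 × 1.03378311 = 10093.9617
Value of long forward = (F − K)·e^(−rT) = (10093.9617 − 10106.4) · e^(−0.0940·9/12)
= -12.4383 × 0.93192774 = -11.59

-11.59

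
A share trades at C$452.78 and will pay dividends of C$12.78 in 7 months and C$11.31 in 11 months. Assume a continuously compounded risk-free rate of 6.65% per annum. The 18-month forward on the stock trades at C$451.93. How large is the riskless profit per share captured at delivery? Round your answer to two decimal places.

C$23.00 per share

PV(dividends) I = 12.78·e^(−0.0665·7/12) + 11.31·e^(−0.0665·11/12) = 22.9349
Fair forward F* = (S − I)·e^(rT) = (452.78 − 22.9349)·e^0.099750 = 429.8451 × 1.104895 = 474.9337
Market C$451.93 < fair 474.9337: forward underpriced → reverse cash-and-carry (short the stock, invest proceeds at r, pay the dividends, go long the forward).
Profit at T = |F_mkt − F*| = |451.93 − 474.9337| = C$23.00 per share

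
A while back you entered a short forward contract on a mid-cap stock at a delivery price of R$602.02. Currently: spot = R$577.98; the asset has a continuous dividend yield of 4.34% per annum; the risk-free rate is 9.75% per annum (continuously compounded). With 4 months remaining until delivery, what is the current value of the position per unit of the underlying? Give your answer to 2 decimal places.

Current fair forward for the remaining 4 months: F = S·e^((r − q)·T), (r − q) = 0.0975 − 0.0434 = 0.0541
F = 577.98 · e^(0.0541 × 4/12) = 577.98 × 1.018197 = 588.4975
Value of long forward = (F − K)·e^(−rT) = (588.4975 − 602.02) · e^(−0.0975·4/12)
= -13.5225 × 0.968022 = -13.09
Short position value = −(long value) = R$13.09

R$13.09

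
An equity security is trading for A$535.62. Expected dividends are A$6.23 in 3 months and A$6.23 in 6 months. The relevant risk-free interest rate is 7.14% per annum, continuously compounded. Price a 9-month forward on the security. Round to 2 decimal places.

PV(dividends) I = 6.23·e^(−0.0714·3/12) + 6.23·e^(−0.0714·6/12)
I = 6.1198 + 6.0115 = 12.1313
F = (S − I)·e^(rT) = (535.62 − 12.1313) · e^(0.0714·9/12)
= 523.4887 · e^0.053550 = 523.4887 × 1.055010 = A$552.29

A$552.29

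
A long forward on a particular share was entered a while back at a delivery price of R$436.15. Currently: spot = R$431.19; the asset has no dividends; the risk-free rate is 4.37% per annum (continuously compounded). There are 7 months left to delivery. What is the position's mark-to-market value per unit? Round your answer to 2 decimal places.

Current fair forward for the remaining 7 months: F = S·e^(r·T), r = 0.0437
F = 431.19 · e^(0.0437 × 7/12) = 431.19 × 1.025819 = 442.3229
Value of long forward = (F − K)·e^(−rT) = (442.3229 − 436.15) · e^(−0.0437·7/12)
= 6.1729 × 0.974831 = 6.02

R$6.02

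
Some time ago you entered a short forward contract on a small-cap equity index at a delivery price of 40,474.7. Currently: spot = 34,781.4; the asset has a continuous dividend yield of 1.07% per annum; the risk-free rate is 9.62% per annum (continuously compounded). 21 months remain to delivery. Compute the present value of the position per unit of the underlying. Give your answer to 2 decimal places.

Current fair forward for the remaining 21 months: F = S·e^((r − q)·T), (r − q) = 0.0962 − 0.0107 = 0.0855
F = 34781.4 · e^(0.0855 × 21/12) = 34781.4 × 1.16139864 = 40395.0707
Value of long forward = (F − K)·e^(−rT) = (40395.0707 − 40474.7) · e^(−0.0962·21/12)
= -79.6293 × 0.84505801 = -67.29
Short position value = −(long value) = 67.29

67.29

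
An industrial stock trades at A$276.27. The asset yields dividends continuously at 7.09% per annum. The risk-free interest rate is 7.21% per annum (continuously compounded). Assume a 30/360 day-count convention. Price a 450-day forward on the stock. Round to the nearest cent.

F = S·e^((r − q)T) = 276.27 · e^((0.0721 − 0.0709) × 450/360)
= 276.27 · e^0.001500 = 276.27 × 1.001501
F = A$276.68

A$276.68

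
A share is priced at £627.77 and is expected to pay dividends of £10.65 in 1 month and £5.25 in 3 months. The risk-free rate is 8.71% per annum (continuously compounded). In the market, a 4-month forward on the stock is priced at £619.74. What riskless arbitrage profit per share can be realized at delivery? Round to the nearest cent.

PV(dividends) I = 10.65·e^(−0.0871·1/12) + 5.25·e^(−0.0871·3/12) = 15.7099
Fair forward F* = (S − I)·e^(rT) = (627.77 − 15.7099)·e^0.029033 = 612.0601 × 1.029459 = 630.0908
Market £619.74 < fair 630.0908: forward underpriced → reverse cash-and-carry (short the stock, invest proceeds at r, pay the dividends, go long the forward).
Profit at T = |F_mkt − F*| = |619.74 − 630.0908| = £10.35 per share

£10.35 per share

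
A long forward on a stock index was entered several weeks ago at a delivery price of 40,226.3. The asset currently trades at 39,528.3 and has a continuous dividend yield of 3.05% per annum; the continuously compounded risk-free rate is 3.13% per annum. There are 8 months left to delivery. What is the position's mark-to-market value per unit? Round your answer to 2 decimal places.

-662.93

Current fair forward for the remaining 8 months: F = S·e^((r − q)·T), (r − q) = 0.0313 − 0.0305 = 0.0008
F = 39528.3 · e^(0.0008 × 8/12) = 39528.3 × 1.00053348 = 39549.3876
Value of long forward = (F − K)·e^(−rT) = (39549.3876 − 40226.3) · e^(−0.0313·8/12)
= -676.9124 × 0.97934954 = -662.93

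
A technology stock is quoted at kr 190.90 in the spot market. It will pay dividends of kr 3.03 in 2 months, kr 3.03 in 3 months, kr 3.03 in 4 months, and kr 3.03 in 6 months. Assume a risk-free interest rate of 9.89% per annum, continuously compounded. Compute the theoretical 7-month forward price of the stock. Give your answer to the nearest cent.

kr 189.79

PV(dividends) I = 3.03·e^(−0.0989·2/12) + 3.03·e^(−0.0989·3/12) + 3.03·e^(−0.0989·4/12) + 3.03·e^(−0.0989·6/12)
I = 2.9805 + 2.9560 + 2.9317 + 2.8838 = 11.7520
F = (S − I)·e^(rT) = (190.90 − 11.7520) · e^(0.0989·7/12)
= 179.1480 · e^0.057692 = 179.1480 × 1.059389 = kr 189.79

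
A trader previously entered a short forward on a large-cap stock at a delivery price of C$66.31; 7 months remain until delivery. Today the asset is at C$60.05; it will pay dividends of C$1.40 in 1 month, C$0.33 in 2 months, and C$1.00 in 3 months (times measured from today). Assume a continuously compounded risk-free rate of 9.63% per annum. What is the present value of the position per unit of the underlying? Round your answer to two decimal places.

C$5.33

PV(remaining dividends) I = 1.40·e^(−0.0963·1/12) + 0.33·e^(−0.0963·2/12) + 1.00·e^(−0.0963·3/12) = 2.6898
Current forward F = (S − I)·e^(rT) = (60.05 − 2.6898)·e^(0.0963·7/12) = 57.3602 × 1.057783 = 60.6746
Value (long) = (F − K)·e^(−rT) = (60.6746 − 66.31) × 0.945374 = -5.3276
Short position value = −(long value) = C$5.33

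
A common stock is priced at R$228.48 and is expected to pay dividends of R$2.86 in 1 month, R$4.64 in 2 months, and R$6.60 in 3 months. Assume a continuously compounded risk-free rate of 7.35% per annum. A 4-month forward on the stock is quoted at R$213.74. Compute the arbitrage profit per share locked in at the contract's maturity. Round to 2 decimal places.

PV(dividends) I = 2.86·e^(−0.0735·1/12) + 4.64·e^(−0.0735·2/12) + 6.60·e^(−0.0735·3/12) = 13.9059
Fair forward F* = (S − I)·e^(rT) = (228.48 − 13.9059)·e^0.024500 = 214.5741 × 1.024803 = 219.8962
Market R$213.74 < fair 219.8962: forward underpriced → reverse cash-and-carry (short the stock, invest proceeds at r, pay the dividends, go long the forward).
Profit at T = |F_mkt − F*| = |213.74 − 219.8962| = R$6.16 per share

R$6.16 per share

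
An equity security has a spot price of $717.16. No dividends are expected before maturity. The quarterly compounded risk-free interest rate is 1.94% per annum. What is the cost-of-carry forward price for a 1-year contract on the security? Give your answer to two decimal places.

F = S · (1+r/4)^(4T)
= 717.16 × 1.019542
F = $731.17

$731.17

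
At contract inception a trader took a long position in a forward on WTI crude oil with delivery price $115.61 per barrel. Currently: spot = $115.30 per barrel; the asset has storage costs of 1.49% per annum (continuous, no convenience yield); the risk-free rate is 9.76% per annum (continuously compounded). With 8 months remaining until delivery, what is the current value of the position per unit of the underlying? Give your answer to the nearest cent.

$8.12 per barrel

Current fair forward for the remaining 8 months: F = S·e^((r + u)·T), (r + u) = 0.0976 + 0.0149 = 0.1125
F = 115.30 · e^(0.1125 × 8/12) = 115.30 × 1.077884 = 124.2800
Value of long forward = (F − K)·e^(−rT) = (124.2800 − 115.61) · e^(−0.0976·8/12)
= 8.6700 × 0.937005 = 8.12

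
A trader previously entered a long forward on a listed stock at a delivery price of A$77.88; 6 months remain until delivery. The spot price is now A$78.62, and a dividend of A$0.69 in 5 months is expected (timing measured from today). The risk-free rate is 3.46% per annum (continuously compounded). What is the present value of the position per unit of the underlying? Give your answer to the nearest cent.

A$1.40

PV(remaining dividends) I = 0.69·e^(−0.0346·5/12) = 0.6801
Current forward F = (S − I)·e^(rT) = (78.62 − 0.6801)·e^(0.0346·6/12) = 77.9399 × 1.017451 = 79.3000
Value (long) = (F − K)·e^(−rT) = (79.3000 − 77.88) × 0.982849 = 1.3956
Value = A$1.40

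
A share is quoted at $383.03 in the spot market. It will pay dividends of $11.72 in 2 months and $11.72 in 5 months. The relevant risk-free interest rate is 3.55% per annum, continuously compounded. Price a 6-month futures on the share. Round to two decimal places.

PV(dividends) I = 11.72·e^(−0.0355·2/12) + 11.72·e^(−0.0355·5/12)
I = 11.6509 + 11.5479 = 23.1988
F = (S − I)·e^(rT) = (383.03 − 23.1988) · e^(0.0355·6/12)
= 359.8312 · e^0.017750 = 359.8312 × 1.017908 = $366.28

$366.28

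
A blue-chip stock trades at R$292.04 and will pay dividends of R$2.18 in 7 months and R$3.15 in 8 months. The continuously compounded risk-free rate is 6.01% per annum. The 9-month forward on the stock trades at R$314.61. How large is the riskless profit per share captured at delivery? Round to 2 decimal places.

PV(dividends) I = 2.18·e^(−0.0601·7/12) + 3.15·e^(−0.0601·8/12) = 5.1312
Fair forward F* = (S − I)·e^(rT) = (292.04 − 5.1312)·e^0.045075 = 286.9088 × 1.046106 = 300.1370
Market R$314.61 > fair 300.1370: forward overpriced → cash-and-carry (borrow at r, buy the stock and collect the dividends, short the forward).
Profit at T = |F_mkt − F*| = |314.61 − 300.1370| = R$14.47 per share

R$14.47 per share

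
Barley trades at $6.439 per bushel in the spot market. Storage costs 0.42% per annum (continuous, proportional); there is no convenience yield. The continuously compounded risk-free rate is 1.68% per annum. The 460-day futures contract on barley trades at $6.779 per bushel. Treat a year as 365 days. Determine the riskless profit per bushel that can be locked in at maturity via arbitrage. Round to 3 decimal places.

$0.167 per bushel

Fair futures: F* = S·e^(carry·T), with carry = (r + u) = 0.0168 + 0.0042 = 0.0210
F* = 6.439 · e^(0.0210 × 460/365) = 6.439 · e^0.026466 = 6.439 × 1.026819 = $6.6117
Market $6.779 > fair $6.6117: forward overpriced → cash-and-carry (buy spot, short the forward).
At maturity, profit = |F_mkt − F*| = |6.779 − 6.6117| = $0.167 per bushel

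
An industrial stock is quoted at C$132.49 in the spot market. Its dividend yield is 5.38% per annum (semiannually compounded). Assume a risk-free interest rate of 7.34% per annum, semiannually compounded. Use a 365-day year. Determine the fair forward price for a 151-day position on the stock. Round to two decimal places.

F = S · (1+r/2)^(2T) / (1+q/2)^(2T)
= 132.49 × 1.030271 / 1.022206 = 132.49 × 1.007890
F = C$133.54

C$133.54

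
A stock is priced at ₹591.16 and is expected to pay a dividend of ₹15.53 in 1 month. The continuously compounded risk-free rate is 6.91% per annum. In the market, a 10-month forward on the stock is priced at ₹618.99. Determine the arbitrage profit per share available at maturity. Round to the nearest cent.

₹9.15 per share

PV(dividends) I = 15.53·e^(−0.0691·1/12) = 15.4408
Fair forward F* = (S − I)·e^(rT) = (591.16 − 15.4408)·e^0.057583 = 575.7192 × 1.059273 = 609.8438
Market ₹618.99 > fair 609.8438: forward overpriced → cash-and-carry (borrow at r, buy the stock and collect the dividends, short the forward).
Profit at T = |F_mkt − F*| = |618.99 − 609.8438| = ₹9.15 per share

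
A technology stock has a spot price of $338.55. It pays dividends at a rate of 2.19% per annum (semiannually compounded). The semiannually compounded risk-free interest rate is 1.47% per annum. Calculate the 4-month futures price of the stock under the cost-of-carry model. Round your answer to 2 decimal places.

$337.75

F = S · (1+r/2)^(2T) / (1+q/2)^(2T)
= 338.55 × 1.004894 / 1.007287 = 338.55 × 0.997624
F = $337.75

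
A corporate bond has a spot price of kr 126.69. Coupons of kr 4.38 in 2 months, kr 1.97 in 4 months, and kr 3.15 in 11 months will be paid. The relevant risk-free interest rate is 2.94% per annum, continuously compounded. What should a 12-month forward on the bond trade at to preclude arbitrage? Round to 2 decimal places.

PV(coupons) I = 4.38·e^(−0.0294·2/12) + 1.97·e^(−0.0294·4/12) + 3.15·e^(−0.0294·11/12)
I = 4.3586 + 1.9508 + 3.0662 = 9.3756
F = (S − I)·e^(rT) = (126.69 − 9.3756) · e^(0.0294·12/12)
= 117.3144 · e^0.029400 = 117.3144 × 1.029836 = kr 120.81

kr 120.81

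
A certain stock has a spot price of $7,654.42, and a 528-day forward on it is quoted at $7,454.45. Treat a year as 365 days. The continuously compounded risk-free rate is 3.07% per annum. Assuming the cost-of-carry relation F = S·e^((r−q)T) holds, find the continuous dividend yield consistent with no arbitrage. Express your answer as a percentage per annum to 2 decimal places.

4.90%

From F = S·e^((r−q)T): (r − q) = ln(F/S)/T
ln(7454.45/7654.42) = ln(0.973875) = -0.026472
(r − q) = -0.026472 / (528/365) = -0.018300
q = r − ln(F/S)/T = 0.0307 + 0.018300 = 0.049000
q = 4.90%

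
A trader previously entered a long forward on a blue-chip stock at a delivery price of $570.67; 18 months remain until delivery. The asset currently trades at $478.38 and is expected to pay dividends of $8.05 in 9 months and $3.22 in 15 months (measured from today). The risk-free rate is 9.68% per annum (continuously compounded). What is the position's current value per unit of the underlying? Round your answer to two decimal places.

-$25.50

PV(remaining dividends) I = 8.05·e^(−0.0968·9/12) + 3.22·e^(−0.0968·15/12) = 10.3393
Current forward F = (S − I)·e^(rT) = (478.38 − 10.3393)·e^(0.0968·18/12) = 468.0407 × 1.156271 = 541.1819
Value (long) = (F − K)·e^(−rT) = (541.1819 − 570.67) × 0.864849 = -25.5028
Value = -$25.50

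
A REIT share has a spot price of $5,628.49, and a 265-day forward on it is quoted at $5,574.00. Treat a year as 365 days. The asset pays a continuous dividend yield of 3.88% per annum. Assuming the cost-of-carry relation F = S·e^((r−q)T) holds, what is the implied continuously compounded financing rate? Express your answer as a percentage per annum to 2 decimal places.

2.54%

From F = S·e^((r−q)T): (r − q) = ln(F/S)/T
ln(5574.00/5628.49) = ln(0.990319) = -0.009728
(r − q) = -0.009728 / (265/365) = -0.013399
r = ln(F/S)/T + q = -0.013399 + 0.0388 = 0.025401
r = 2.54%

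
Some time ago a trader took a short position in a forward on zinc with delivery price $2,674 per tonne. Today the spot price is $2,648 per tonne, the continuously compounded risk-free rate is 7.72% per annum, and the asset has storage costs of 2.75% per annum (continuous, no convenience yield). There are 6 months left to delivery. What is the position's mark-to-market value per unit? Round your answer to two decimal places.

Current fair forward for the remaining 6 months: F = S·e^((r + u)·T), (r + u) = 0.0772 + 0.0275 = 0.1047
F = 2648 · e^(0.1047 × 6/12) = 2648 × 1.05374449 = 2790.3154
Value of long forward = (F − K)·e^(−rT) = (2790.3154 − 2674) · e^(−0.0772·6/12)
= 116.3154 × 0.96213549 = 111.91
Short position value = −(long value) = -$111.91

-$111.91 per tonne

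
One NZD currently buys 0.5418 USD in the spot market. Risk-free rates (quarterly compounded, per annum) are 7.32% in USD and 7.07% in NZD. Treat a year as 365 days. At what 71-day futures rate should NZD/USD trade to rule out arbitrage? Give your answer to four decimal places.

0.5421

By covered interest parity, F = S · (1+r_USD/4)^(4T) / (1+r_NZD/4)^(4T)
= 0.5418 × 1.014210 / 1.013726 = 0.5418 × 1.000477
F = 0.5421 USD per NZD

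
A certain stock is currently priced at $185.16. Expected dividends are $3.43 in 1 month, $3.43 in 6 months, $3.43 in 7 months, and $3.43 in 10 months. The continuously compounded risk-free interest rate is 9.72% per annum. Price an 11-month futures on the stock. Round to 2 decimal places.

$188.12

PV(dividends) I = 3.43·e^(−0.0972·1/12) + 3.43·e^(−0.0972·6/12) + 3.43·e^(−0.0972·7/12) + 3.43·e^(−0.0972·10/12)
I = 3.4023 + 3.2673 + 3.2409 + 3.1631 = 13.0736
F = (S − I)·e^(rT) = (185.16 − 13.0736) · e^(0.0972·11/12)
= 172.0864 · e^0.089100 = 172.0864 × 1.093190 = $188.12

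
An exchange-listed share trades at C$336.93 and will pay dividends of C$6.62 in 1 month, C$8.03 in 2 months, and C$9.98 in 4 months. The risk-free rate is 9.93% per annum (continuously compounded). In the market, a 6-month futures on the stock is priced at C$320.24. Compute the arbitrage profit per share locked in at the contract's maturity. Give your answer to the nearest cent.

C$8.49 per share

PV(dividends) I = 6.62·e^(−0.0993·1/12) + 8.03·e^(−0.0993·2/12) + 9.98·e^(−0.0993·4/12) = 24.1187
Fair futures F* = (S − I)·e^(rT) = (336.93 − 24.1187)·e^0.049650 = 312.8113 × 1.050903 = 328.7343
Market C$320.24 < fair 328.7343: forward underpriced → reverse cash-and-carry (short the stock, invest proceeds at r, pay the dividends, go long the forward).
Profit at T = |F_mkt − F*| = |320.24 − 328.7343| = C$8.49 per share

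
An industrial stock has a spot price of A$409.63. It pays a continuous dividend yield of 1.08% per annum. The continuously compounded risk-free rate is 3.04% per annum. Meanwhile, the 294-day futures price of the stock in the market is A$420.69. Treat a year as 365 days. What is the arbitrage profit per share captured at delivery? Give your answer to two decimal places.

Fair futures: F* = S·e^(carry·T), with carry = (r − q) = 0.0304 − 0.0108 = 0.0196
F* = 409.63 · e^(0.0196 × 294/365) = 409.63 · e^0.015787 = 409.63 × 1.015912 = A$416.1480
Market A$420.69 > fair A$416.1480: forward overpriced → cash-and-carry (buy spot, short the forward).
At maturity, profit = |F_mkt − F*| = |420.69 − 416.1480| = A$4.54 per share

A$4.54 per share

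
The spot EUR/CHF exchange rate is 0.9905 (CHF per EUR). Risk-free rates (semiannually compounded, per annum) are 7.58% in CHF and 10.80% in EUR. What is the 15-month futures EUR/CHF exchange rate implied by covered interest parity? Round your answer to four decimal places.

By covered interest parity, F = S · (1+r_CHF/2)^(2T) / (1+r_EUR/2)^(2T)
= 0.9905 × 1.097460 / 1.140516 = 0.9905 × 0.962249
F = 0.9531 CHF per EUR

0.9531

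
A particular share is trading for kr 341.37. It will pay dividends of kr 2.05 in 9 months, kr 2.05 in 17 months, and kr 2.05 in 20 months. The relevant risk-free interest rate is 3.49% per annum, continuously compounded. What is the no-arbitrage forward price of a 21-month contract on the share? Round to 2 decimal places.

PV(dividends) I = 2.05·e^(−0.0349·9/12) + 2.05·e^(−0.0349·17/12) + 2.05·e^(−0.0349·20/12)
I = 1.9970 + 1.9511 + 1.9342 = 5.8823
F = (S − I)·e^(rT) = (341.37 − 5.8823) · e^(0.0349·21/12)
= 335.4877 · e^0.061075 = 335.4877 × 1.062979 = kr 356.62

kr 356.62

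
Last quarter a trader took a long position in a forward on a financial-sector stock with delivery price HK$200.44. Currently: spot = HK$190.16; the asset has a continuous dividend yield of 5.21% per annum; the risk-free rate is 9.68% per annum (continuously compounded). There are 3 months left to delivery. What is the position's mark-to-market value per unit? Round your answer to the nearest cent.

-HK$7.95

Current fair forward for the remaining 3 months: F = S·e^((r − q)·T), (r − q) = 0.0968 − 0.0521 = 0.0447
F = 190.16 · e^(0.0447 × 3/12) = 190.16 × 1.011238 = 192.2970
Value of long forward = (F − K)·e^(−rT) = (192.2970 − 200.44) · e^(−0.0968·3/12)
= -8.1430 × 0.976090 = -7.95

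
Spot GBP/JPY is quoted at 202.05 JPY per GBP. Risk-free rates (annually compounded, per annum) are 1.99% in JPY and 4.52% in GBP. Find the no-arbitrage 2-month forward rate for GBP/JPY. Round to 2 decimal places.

201.23

By covered interest parity, F = S · (1+r_JPY)^T / (1+r_GBP)^T
= 202.05 × 1.003289 / 1.007395 = 202.05 × 0.995924
F = 201.23 JPY per GBP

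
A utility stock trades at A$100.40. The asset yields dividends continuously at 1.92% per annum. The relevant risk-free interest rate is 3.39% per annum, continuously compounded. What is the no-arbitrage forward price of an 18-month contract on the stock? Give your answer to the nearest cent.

A$102.64

F = S·e^((r − q)T) = 100.40 · e^((0.0339 − 0.0192) × 18/12)
= 100.40 · e^0.022050 = 100.40 × 1.022295
F = A$102.64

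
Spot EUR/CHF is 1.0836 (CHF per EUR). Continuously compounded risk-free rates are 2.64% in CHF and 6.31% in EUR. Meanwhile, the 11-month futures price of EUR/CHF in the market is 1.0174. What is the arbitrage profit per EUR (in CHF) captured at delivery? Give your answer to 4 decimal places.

Fair futures: F* = S·e^(carry·T), with carry = (r_CHF − r_EUR) = 0.0264 − 0.0631 = -0.0367
F* = 1.0836 · e^(-0.0367 × 11/12) = 1.0836 · e^-0.033642 = 1.0836 × 0.966918 = 1.0478
Market 1.0174 < fair 1.0478: forward underpriced → reverse cash-and-carry (short spot, go long the forward).
At maturity, profit = |F_mkt − F*| = |1.0174 − 1.0478| = 0.0304 per EUR (in CHF)

0.0304 per EUR (in CHF)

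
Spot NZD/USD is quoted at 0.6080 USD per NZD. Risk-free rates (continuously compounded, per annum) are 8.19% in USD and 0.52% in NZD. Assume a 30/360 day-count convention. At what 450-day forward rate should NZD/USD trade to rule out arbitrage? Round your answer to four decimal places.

0.6692

F = S·e^((r_USD − r_NZD)T) = 0.6080 · e^((0.0819 − 0.0052) × 450/360)
= 0.6080 · e^0.095875 = 0.6080 × 1.100621
F = 0.6692 USD per NZD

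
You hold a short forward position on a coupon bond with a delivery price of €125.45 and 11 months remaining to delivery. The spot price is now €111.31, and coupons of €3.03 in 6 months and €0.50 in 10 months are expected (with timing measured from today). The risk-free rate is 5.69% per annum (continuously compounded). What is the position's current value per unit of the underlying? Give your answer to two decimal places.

€11.19

PV(remaining coupons) I = 3.03·e^(−0.0569·6/12) + 0.50·e^(−0.0569·10/12) = 3.4219
Current forward F = (S − I)·e^(rT) = (111.31 − 3.4219)·e^(0.0569·11/12) = 107.8881 × 1.053543 = 113.6648
Value (long) = (F − K)·e^(−rT) = (113.6648 − 125.45) × 0.949179 = -11.1863
Short position value = −(long value) = €11.19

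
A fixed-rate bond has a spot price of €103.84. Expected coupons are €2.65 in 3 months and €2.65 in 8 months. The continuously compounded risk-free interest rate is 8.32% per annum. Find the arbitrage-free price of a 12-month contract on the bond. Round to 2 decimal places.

€107.30

PV(coupons) I = 2.65·e^(−0.0832·3/12) + 2.65·e^(−0.0832·8/12)
I = 2.5954 + 2.5070 = 5.1024
F = (S − I)·e^(rT) = (103.84 − 5.1024) · e^(0.0832·12/12)
= 98.7376 · e^0.083200 = 98.7376 × 1.086759 = €107.30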